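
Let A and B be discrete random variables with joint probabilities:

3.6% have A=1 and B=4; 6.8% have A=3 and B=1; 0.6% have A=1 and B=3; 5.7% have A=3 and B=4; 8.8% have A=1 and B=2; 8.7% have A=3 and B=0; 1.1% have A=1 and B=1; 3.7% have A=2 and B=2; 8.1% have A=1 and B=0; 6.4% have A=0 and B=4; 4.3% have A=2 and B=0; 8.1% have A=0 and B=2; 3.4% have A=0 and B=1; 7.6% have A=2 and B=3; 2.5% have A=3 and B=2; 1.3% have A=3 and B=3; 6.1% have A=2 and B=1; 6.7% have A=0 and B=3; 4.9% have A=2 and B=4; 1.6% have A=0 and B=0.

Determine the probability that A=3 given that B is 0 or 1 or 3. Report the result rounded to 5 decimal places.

0.29840

P(B=0) = 0.016 + 0.081 + 0.043 + 0.087 = 0.227.
P(B=1) = 0.034 + 0.011 + 0.061 + 0.068 = 0.174.
P(B=3) = 0.067 + 0.006 + 0.076 + 0.013 = 0.162.
P(B ∈ {0, 1, 3}) = 0.227 + 0.174 + 0.162 = 0.563; P(A=3, B ∈ {0, 1, 3}) = 0.087 + 0.068 + 0.013 = 0.168.
P(A=3 | B ∈ {0, 1, 3}) = 0.168/0.563 = 0.29840.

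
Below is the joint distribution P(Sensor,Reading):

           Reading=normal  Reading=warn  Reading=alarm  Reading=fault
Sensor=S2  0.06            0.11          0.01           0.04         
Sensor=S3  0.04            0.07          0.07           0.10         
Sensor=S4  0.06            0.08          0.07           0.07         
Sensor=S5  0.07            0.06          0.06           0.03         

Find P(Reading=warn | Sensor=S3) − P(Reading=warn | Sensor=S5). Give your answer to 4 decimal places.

P(Sensor=S3) = 0.04 + 0.07 + 0.07 + 0.10 = 0.28; P(Reading=warn | Sensor=S3) = 0.07/0.28 = 0.25000.
P(Sensor=S5) = 0.07 + 0.06 + 0.06 + 0.03 = 0.22; P(Reading=warn | Sensor=S5) = 0.06/0.22 = 0.27273.
Difference = -0.0227.

-0.0227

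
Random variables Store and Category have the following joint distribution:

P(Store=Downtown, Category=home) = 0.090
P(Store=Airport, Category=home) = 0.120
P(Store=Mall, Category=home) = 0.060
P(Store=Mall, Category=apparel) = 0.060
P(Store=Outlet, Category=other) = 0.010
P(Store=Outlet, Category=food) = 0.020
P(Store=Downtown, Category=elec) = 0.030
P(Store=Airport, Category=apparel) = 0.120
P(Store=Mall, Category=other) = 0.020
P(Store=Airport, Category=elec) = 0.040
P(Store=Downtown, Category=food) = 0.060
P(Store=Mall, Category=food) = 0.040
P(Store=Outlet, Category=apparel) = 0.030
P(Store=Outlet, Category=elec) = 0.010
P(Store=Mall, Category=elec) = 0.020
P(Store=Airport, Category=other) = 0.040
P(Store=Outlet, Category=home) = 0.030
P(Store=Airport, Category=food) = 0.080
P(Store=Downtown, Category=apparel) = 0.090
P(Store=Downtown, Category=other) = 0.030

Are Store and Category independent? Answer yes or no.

Every cell satisfies P(Store,Category) = P(Store)·P(Category). For instance P(Store=Downtown) = 0.300, P(Category=food) = 0.200, and 0.300×0.200 = 0.060 matches the joint entry. So Store and Category are independent.

yes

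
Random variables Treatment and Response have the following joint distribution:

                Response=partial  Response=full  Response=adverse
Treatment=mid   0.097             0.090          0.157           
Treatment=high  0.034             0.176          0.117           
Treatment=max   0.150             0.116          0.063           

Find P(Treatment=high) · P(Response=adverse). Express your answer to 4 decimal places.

P(Treatment=high) = 0.034 + 0.176 + 0.117 = 0.327.
P(Response=adverse) = 0.157 + 0.117 + 0.063 = 0.337.
Product: 0.327 × 0.337 = 0.1102.

0.1102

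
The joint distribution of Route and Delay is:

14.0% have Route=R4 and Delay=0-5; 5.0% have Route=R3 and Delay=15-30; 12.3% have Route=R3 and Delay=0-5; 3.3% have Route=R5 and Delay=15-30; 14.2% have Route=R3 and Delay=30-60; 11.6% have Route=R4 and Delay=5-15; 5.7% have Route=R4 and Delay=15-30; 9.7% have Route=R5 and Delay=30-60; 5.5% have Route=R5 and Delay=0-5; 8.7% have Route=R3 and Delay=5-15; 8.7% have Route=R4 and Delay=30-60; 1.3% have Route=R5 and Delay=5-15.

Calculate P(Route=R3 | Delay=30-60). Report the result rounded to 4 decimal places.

0.4356

P(Delay=30-60) = 0.142 + 0.087 + 0.097 = 0.326.
P(Route=R3 | Delay=30-60) = 0.142/0.326 = 0.4356.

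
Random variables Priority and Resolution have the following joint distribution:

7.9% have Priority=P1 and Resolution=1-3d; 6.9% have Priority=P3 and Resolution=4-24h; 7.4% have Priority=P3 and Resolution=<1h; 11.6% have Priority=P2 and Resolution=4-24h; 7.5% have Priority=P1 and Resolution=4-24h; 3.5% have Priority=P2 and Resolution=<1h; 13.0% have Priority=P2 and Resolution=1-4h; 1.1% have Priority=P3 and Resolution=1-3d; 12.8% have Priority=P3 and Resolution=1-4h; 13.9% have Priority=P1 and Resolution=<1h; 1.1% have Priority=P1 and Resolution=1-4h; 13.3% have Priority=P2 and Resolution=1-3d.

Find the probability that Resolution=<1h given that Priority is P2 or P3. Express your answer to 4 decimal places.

P(Priority=P2) = 0.035 + 0.130 + 0.116 + 0.133 = 0.414.
P(Priority=P3) = 0.074 + 0.128 + 0.069 + 0.011 = 0.282.
P(Priority ∈ {P2, P3}) = 0.414 + 0.282 = 0.696; P(Resolution=<1h, Priority ∈ {P2, P3}) = 0.035 + 0.074 = 0.109.
P(Resolution=<1h | Priority ∈ {P2, P3}) = 0.109/0.696 = 0.1566.

0.1566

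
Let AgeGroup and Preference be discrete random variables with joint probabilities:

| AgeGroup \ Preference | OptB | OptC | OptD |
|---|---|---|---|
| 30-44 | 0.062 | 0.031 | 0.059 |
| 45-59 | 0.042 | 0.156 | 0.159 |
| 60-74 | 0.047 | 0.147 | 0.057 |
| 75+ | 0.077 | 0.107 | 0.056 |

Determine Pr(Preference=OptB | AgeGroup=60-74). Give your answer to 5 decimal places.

P(AgeGroup=60-74) = 0.047 + 0.147 + 0.057 = 0.251.
P(Preference=OptB | AgeGroup=60-74) = 0.047/0.251 = 0.18725.

0.18725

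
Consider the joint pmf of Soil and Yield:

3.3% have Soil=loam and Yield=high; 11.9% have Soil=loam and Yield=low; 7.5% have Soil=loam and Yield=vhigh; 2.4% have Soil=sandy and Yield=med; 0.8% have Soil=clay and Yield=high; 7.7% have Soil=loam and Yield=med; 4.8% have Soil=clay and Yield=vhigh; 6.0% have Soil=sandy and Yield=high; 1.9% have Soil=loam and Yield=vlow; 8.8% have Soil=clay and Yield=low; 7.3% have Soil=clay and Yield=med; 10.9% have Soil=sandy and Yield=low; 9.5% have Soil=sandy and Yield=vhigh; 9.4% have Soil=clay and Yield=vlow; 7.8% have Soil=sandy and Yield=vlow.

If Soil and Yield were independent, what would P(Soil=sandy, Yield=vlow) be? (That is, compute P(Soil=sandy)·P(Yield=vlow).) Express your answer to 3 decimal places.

P(Soil=sandy) = 0.078 + 0.109 + 0.024 + 0.060 + 0.095 = 0.366.
P(Yield=vlow) = 0.078 + 0.019 + 0.094 = 0.191.
Product: 0.366 × 0.191 = 0.070.

0.070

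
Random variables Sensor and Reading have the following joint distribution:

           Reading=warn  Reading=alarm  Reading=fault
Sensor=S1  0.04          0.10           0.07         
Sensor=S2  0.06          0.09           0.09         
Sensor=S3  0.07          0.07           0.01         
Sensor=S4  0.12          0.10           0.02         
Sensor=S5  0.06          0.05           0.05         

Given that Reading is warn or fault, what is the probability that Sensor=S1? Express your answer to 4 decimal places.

P(Reading=warn) = 0.04 + 0.06 + 0.07 + 0.12 + 0.06 = 0.35.
P(Reading=fault) = 0.07 + 0.09 + 0.01 + 0.02 + 0.05 = 0.24.
P(Reading ∈ {warn, fault}) = 0.35 + 0.24 = 0.59; P(Sensor=S1, Reading ∈ {warn, fault}) = 0.04 + 0.07 = 0.11.
P(Sensor=S1 | Reading ∈ {warn, fault}) = 0.11/0.59 = 0.1864.

0.1864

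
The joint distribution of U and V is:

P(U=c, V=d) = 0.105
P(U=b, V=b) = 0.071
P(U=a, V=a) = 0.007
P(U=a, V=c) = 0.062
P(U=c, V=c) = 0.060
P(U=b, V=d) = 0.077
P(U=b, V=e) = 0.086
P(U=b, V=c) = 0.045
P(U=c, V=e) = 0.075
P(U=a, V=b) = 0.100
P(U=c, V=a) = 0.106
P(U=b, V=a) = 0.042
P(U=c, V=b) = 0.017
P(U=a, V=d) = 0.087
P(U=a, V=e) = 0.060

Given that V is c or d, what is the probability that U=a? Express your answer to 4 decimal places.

P(V=c) = 0.062 + 0.045 + 0.060 = 0.167.
P(V=d) = 0.087 + 0.077 + 0.105 = 0.269.
P(V ∈ {c, d}) = 0.167 + 0.269 = 0.436; P(U=a, V ∈ {c, d}) = 0.062 + 0.087 = 0.149.
P(U=a | V ∈ {c, d}) = 0.149/0.436 = 0.3417.

0.3417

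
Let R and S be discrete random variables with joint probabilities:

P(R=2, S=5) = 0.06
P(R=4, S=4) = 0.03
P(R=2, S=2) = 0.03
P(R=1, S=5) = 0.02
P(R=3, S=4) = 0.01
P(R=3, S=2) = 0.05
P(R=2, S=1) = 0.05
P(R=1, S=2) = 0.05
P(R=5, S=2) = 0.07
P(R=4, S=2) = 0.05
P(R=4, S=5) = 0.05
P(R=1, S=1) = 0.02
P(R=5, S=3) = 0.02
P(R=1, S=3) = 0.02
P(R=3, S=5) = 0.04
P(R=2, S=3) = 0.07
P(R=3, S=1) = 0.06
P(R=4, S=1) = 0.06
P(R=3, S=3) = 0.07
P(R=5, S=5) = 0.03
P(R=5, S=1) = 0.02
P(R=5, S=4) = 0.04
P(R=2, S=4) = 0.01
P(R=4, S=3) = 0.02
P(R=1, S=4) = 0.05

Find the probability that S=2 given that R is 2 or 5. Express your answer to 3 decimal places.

0.250

P(R=2) = 0.05 + 0.03 + 0.07 + 0.01 + 0.06 = 0.22.
P(R=5) = 0.02 + 0.07 + 0.02 + 0.04 + 0.03 = 0.18.
P(R ∈ {2, 5}) = 0.22 + 0.18 = 0.40; P(S=2, R ∈ {2, 5}) = 0.03 + 0.07 = 0.10.
P(S=2 | R ∈ {2, 5}) = 0.10/0.40 = 0.250.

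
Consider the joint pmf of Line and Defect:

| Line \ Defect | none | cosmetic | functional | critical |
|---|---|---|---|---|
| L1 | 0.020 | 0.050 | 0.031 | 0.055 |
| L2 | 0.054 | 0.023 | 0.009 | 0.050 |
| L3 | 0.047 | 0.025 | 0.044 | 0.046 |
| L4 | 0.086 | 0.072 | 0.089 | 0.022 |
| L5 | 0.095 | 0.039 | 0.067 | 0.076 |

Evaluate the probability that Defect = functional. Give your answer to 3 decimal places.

P(Defect=functional) = 0.031 + 0.009 + 0.044 + 0.089 + 0.067 = 0.240.

0.240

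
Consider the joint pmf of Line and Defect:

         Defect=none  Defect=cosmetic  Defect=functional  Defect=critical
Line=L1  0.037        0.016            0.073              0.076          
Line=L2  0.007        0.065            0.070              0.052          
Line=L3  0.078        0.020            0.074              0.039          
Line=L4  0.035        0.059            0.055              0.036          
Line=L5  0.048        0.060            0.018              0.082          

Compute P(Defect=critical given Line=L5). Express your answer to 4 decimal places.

P(Line=L5) = 0.048 + 0.060 + 0.018 + 0.082 = 0.208.
P(Defect=critical | Line=L5) = 0.082/0.208 = 0.3942.

0.3942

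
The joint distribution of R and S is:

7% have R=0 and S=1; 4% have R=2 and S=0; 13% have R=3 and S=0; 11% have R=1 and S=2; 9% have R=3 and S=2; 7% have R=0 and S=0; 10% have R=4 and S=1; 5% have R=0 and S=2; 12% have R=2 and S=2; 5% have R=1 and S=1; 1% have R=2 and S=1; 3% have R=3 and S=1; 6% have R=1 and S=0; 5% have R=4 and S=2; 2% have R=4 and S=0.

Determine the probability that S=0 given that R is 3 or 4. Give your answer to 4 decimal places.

0.3571

P(R=3) = 0.13 + 0.03 + 0.09 = 0.25.
P(R=4) = 0.02 + 0.10 + 0.05 = 0.17.
P(R ∈ {3, 4}) = 0.25 + 0.17 = 0.42; P(S=0, R ∈ {3, 4}) = 0.13 + 0.02 = 0.15.
P(S=0 | R ∈ {3, 4}) = 0.15/0.42 = 0.3571.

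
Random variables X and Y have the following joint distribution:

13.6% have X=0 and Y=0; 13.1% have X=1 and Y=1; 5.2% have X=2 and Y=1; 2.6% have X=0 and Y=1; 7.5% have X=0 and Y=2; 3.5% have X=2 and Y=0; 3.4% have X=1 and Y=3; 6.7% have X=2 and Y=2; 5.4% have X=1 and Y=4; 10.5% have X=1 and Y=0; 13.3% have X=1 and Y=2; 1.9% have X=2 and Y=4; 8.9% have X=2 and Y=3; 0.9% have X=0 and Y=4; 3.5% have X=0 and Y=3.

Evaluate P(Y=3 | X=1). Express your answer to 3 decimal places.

P(X=1) = 0.105 + 0.131 + 0.133 + 0.034 + 0.054 = 0.457.
P(Y=3 | X=1) = 0.034/0.457 = 0.074.

0.074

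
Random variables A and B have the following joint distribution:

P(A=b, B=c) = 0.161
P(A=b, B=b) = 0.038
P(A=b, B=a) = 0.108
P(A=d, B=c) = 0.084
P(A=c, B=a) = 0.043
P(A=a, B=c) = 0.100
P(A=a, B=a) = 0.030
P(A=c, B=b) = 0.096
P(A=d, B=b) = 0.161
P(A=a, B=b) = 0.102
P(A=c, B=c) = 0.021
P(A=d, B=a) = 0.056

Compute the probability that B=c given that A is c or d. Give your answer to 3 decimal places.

0.228

P(A=c) = 0.043 + 0.096 + 0.021 = 0.160.
P(A=d) = 0.056 + 0.161 + 0.084 = 0.301.
P(A ∈ {c, d}) = 0.160 + 0.301 = 0.461; P(B=c, A ∈ {c, d}) = 0.021 + 0.084 = 0.105.
P(B=c | A ∈ {c, d}) = 0.105/0.461 = 0.228.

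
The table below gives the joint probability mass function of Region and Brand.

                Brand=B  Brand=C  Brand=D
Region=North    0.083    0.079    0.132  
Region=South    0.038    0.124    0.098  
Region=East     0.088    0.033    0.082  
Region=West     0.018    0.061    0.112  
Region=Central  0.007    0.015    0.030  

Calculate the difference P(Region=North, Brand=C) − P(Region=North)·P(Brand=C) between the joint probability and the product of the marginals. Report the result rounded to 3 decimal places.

-0.013

P(Region=North) = 0.083 + 0.079 + 0.132 = 0.294.
P(Brand=C) = 0.079 + 0.124 + 0.033 + 0.061 + 0.015 = 0.312.
P(Region=North, Brand=C) − P(Region=North)P(Brand=C) = 0.079 − 0.294×0.312 = -0.013.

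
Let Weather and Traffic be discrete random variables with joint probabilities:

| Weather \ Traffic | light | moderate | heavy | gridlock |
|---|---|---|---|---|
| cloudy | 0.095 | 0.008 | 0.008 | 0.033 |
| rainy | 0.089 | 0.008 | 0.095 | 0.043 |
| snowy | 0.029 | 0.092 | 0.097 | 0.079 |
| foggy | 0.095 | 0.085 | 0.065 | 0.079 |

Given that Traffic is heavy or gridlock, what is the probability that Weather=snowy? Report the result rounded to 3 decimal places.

P(Traffic=heavy) = 0.008 + 0.095 + 0.097 + 0.065 = 0.265.
P(Traffic=gridlock) = 0.033 + 0.043 + 0.079 + 0.079 = 0.234.
P(Traffic ∈ {heavy, gridlock}) = 0.265 + 0.234 = 0.499; P(Weather=snowy, Traffic ∈ {heavy, gridlock}) = 0.097 + 0.079 = 0.176.
P(Weather=snowy | Traffic ∈ {heavy, gridlock}) = 0.176/0.499 = 0.353.

0.353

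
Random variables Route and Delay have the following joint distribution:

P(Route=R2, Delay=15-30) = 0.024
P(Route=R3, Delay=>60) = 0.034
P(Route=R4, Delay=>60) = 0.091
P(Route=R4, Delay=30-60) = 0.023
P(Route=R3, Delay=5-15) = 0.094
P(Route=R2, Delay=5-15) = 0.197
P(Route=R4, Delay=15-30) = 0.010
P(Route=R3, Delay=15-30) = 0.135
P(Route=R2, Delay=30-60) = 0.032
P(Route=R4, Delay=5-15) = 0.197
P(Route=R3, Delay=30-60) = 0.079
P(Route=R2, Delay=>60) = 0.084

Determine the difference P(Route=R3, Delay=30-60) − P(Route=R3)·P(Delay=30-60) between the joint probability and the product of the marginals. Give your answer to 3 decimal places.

P(Route=R3) = 0.094 + 0.135 + 0.079 + 0.034 = 0.342.
P(Delay=30-60) = 0.032 + 0.079 + 0.023 = 0.134.
P(Route=R3, Delay=30-60) − P(Route=R3)P(Delay=30-60) = 0.079 − 0.342×0.134 = 0.033.

0.033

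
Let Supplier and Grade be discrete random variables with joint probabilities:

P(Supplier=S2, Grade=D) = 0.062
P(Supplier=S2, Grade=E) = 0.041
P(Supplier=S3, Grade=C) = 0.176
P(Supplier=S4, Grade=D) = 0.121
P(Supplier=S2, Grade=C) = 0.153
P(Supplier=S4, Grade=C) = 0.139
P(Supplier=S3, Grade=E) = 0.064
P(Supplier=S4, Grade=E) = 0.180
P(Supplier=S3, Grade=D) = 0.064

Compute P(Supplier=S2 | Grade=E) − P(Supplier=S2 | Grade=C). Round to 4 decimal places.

-0.1831

P(Grade=E) = 0.041 + 0.064 + 0.180 = 0.285; P(Supplier=S2 | Grade=E) = 0.041/0.285 = 0.14386.
P(Grade=C) = 0.153 + 0.176 + 0.139 = 0.468; P(Supplier=S2 | Grade=C) = 0.153/0.468 = 0.32692.
Difference = -0.1831.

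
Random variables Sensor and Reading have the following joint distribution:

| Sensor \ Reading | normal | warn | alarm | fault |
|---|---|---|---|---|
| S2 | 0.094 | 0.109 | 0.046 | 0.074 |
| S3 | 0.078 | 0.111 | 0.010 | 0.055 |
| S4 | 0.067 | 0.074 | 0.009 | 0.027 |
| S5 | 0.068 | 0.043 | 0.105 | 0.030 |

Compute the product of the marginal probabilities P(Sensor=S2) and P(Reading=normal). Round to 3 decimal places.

P(Sensor=S2) = 0.094 + 0.109 + 0.046 + 0.074 = 0.323.
P(Reading=normal) = 0.094 + 0.078 + 0.067 + 0.068 = 0.307.
Product: 0.323 × 0.307 = 0.099.

0.099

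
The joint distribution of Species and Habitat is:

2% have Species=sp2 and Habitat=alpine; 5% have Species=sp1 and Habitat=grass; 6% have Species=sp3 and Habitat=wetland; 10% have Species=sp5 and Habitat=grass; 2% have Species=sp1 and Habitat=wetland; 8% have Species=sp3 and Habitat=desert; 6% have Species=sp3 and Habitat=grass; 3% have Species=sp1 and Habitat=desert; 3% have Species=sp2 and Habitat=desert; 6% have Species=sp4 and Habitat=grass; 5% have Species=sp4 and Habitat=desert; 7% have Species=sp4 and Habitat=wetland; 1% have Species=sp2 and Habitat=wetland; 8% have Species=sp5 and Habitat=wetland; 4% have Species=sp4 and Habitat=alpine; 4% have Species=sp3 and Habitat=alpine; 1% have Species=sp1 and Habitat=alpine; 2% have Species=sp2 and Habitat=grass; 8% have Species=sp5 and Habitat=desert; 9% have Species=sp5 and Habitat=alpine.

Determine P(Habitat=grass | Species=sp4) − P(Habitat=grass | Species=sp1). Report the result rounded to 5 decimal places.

P(Species=sp4) = 0.06 + 0.07 + 0.05 + 0.04 = 0.22; P(Habitat=grass | Species=sp4) = 0.06/0.22 = 0.272727.
P(Species=sp1) = 0.05 + 0.02 + 0.03 + 0.01 = 0.11; P(Habitat=grass | Species=sp1) = 0.05/0.11 = 0.454545.
Difference = -0.18182.

-0.18182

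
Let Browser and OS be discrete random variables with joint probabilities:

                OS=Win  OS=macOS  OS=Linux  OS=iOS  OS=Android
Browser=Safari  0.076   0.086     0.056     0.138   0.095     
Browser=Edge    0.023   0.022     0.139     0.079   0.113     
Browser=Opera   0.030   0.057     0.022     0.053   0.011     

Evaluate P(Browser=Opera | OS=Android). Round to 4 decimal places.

P(OS=Android) = 0.095 + 0.113 + 0.011 = 0.219.
P(Browser=Opera | OS=Android) = 0.011/0.219 = 0.0502.

0.0502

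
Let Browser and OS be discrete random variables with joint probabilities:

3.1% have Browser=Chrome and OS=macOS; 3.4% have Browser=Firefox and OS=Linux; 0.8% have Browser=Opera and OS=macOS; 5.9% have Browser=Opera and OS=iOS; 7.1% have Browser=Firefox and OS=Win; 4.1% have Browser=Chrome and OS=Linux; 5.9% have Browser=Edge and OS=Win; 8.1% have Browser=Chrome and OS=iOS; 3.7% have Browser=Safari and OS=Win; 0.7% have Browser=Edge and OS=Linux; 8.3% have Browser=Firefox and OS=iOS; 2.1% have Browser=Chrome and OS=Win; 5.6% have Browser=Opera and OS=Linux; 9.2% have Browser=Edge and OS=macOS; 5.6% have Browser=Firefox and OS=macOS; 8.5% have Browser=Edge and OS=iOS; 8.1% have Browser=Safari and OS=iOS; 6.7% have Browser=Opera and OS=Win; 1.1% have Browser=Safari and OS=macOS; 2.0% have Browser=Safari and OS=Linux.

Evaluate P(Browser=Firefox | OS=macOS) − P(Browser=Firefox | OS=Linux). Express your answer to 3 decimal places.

P(OS=macOS) = 0.031 + 0.056 + 0.011 + 0.092 + 0.008 = 0.198; P(Browser=Firefox | OS=macOS) = 0.056/0.198 = 0.2828.
P(OS=Linux) = 0.041 + 0.034 + 0.020 + 0.007 + 0.056 = 0.158; P(Browser=Firefox | OS=Linux) = 0.034/0.158 = 0.2152.
Difference = 0.068.

0.068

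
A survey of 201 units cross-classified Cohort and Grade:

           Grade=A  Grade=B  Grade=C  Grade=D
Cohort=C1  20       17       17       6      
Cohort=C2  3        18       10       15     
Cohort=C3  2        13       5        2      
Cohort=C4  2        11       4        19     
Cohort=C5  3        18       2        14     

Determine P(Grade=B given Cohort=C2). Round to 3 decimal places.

Total with Cohort=C2: 3 + 18 + 10 + 15 = 46.
P(Grade=B | Cohort=C2) = 18/46 = 0.391.

0.391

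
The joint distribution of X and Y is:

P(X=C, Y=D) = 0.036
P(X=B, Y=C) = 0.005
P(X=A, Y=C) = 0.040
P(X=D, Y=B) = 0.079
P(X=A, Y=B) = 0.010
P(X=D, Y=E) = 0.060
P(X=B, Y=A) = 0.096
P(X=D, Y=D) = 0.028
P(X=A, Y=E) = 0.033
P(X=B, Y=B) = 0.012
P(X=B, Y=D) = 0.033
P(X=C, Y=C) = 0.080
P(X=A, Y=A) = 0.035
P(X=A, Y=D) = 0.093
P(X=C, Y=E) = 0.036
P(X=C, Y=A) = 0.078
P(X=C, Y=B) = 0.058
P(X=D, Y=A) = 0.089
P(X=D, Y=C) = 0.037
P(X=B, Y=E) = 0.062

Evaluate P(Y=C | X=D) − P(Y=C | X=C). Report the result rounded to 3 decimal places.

-0.151

P(X=D) = 0.089 + 0.079 + 0.037 + 0.028 + 0.060 = 0.293; P(Y=C | X=D) = 0.037/0.293 = 0.1263.
P(X=C) = 0.078 + 0.058 + 0.080 + 0.036 + 0.036 = 0.288; P(Y=C | X=C) = 0.080/0.288 = 0.2778.
Difference = -0.151.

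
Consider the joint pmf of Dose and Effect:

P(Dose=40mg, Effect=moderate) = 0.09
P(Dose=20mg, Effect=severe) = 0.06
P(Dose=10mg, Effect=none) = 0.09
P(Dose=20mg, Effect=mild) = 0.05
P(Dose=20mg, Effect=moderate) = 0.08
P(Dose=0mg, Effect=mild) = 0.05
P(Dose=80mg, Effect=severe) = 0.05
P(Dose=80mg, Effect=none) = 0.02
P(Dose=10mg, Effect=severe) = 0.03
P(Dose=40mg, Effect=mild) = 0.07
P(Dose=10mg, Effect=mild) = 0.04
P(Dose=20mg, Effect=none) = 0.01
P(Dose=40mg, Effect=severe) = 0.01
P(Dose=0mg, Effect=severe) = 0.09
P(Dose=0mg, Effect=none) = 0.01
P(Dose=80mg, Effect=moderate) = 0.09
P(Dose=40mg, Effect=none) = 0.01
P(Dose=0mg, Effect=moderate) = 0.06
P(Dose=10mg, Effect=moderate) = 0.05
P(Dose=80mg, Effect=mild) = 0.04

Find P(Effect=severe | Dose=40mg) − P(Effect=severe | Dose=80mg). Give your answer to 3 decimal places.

P(Dose=40mg) = 0.01 + 0.07 + 0.09 + 0.01 = 0.18; P(Effect=severe | Dose=40mg) = 0.01/0.18 = 0.0556.
P(Dose=80mg) = 0.02 + 0.04 + 0.09 + 0.05 = 0.20; P(Effect=severe | Dose=80mg) = 0.05/0.20 = 0.2500.
Difference = -0.194.

-0.194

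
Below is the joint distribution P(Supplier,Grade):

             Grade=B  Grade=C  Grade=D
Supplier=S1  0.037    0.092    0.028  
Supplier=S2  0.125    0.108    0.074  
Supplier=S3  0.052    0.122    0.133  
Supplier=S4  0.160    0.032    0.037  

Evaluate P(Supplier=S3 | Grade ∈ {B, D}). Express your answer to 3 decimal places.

P(Grade=B) = 0.037 + 0.125 + 0.052 + 0.160 = 0.374.
P(Grade=D) = 0.028 + 0.074 + 0.133 + 0.037 = 0.272.
P(Grade ∈ {B, D}) = 0.374 + 0.272 = 0.646; P(Supplier=S3, Grade ∈ {B, D}) = 0.052 + 0.133 = 0.185.
P(Supplier=S3 | Grade ∈ {B, D}) = 0.185/0.646 = 0.286.

0.286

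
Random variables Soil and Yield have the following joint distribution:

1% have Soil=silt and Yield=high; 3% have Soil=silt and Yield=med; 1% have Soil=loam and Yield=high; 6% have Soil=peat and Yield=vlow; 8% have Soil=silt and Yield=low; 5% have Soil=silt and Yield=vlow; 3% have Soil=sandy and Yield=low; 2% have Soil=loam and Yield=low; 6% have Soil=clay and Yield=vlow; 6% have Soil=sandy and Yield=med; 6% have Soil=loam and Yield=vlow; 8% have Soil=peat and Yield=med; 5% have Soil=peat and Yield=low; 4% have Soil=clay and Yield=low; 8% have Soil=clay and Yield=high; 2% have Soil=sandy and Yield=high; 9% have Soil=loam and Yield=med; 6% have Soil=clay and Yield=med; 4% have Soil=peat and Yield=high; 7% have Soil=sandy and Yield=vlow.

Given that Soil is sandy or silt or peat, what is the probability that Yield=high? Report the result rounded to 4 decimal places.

P(Soil=sandy) = 0.07 + 0.03 + 0.06 + 0.02 = 0.18.
P(Soil=silt) = 0.05 + 0.08 + 0.03 + 0.01 = 0.17.
P(Soil=peat) = 0.06 + 0.05 + 0.08 + 0.04 = 0.23.
P(Soil ∈ {sandy, silt, peat}) = 0.18 + 0.17 + 0.23 = 0.58; P(Yield=high, Soil ∈ {sandy, silt, peat}) = 0.02 + 0.01 + 0.04 = 0.07.
P(Yield=high | Soil ∈ {sandy, silt, peat}) = 0.07/0.58 = 0.1207.

0.1207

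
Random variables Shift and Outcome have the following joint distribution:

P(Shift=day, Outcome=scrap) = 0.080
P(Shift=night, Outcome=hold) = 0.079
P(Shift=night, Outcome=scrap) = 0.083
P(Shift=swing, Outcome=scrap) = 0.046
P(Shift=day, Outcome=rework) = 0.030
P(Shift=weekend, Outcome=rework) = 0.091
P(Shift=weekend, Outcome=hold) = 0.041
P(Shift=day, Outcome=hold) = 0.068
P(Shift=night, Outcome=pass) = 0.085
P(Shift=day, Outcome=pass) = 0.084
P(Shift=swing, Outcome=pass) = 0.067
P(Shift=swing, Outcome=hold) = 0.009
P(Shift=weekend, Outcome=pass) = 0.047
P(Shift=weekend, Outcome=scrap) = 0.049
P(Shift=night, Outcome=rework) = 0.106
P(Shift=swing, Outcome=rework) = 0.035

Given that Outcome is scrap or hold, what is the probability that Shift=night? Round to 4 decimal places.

0.3560

P(Outcome=scrap) = 0.080 + 0.046 + 0.083 + 0.049 = 0.258.
P(Outcome=hold) = 0.068 + 0.009 + 0.079 + 0.041 = 0.197.
P(Outcome ∈ {scrap, hold}) = 0.258 + 0.197 = 0.455; P(Shift=night, Outcome ∈ {scrap, hold}) = 0.083 + 0.079 = 0.162.
P(Shift=night | Outcome ∈ {scrap, hold}) = 0.162/0.455 = 0.3560.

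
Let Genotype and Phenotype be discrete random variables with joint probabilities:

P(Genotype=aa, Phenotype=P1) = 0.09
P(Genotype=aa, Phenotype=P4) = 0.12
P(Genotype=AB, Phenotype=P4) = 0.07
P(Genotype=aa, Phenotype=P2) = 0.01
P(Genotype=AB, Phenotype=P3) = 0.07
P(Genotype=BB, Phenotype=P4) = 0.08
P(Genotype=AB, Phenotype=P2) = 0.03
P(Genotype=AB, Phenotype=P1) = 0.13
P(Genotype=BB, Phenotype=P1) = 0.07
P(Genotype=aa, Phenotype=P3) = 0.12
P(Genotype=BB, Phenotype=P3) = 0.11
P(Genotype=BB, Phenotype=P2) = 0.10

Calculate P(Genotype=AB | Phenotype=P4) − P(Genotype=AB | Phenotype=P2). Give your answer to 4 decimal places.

P(Phenotype=P4) = 0.12 + 0.07 + 0.08 = 0.27; P(Genotype=AB | Phenotype=P4) = 0.07/0.27 = 0.25926.
P(Phenotype=P2) = 0.01 + 0.03 + 0.10 = 0.14; P(Genotype=AB | Phenotype=P2) = 0.03/0.14 = 0.21429.
Difference = 0.0450.

0.0450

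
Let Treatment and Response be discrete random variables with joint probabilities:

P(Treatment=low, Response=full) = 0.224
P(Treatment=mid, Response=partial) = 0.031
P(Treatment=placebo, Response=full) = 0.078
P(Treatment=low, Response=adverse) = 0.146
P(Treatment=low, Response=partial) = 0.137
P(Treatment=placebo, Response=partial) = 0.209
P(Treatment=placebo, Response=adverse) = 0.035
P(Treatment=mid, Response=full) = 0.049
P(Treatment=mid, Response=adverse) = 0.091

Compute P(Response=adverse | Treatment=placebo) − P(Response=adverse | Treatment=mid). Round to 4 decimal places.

P(Treatment=placebo) = 0.209 + 0.078 + 0.035 = 0.322; P(Response=adverse | Treatment=placebo) = 0.035/0.322 = 0.10870.
P(Treatment=mid) = 0.031 + 0.049 + 0.091 = 0.171; P(Response=adverse | Treatment=mid) = 0.091/0.171 = 0.53216.
Difference = -0.4235.

-0.4235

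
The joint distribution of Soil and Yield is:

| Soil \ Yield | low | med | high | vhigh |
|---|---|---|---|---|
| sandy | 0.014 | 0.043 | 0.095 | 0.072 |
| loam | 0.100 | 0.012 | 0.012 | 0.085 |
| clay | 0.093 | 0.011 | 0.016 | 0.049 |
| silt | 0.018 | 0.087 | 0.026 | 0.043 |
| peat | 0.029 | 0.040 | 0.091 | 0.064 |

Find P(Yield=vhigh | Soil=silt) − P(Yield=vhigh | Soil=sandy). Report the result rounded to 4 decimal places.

-0.0743

P(Soil=silt) = 0.018 + 0.087 + 0.026 + 0.043 = 0.174; P(Yield=vhigh | Soil=silt) = 0.043/0.174 = 0.24713.
P(Soil=sandy) = 0.014 + 0.043 + 0.095 + 0.072 = 0.224; P(Yield=vhigh | Soil=sandy) = 0.072/0.224 = 0.32143.
Difference = -0.0743.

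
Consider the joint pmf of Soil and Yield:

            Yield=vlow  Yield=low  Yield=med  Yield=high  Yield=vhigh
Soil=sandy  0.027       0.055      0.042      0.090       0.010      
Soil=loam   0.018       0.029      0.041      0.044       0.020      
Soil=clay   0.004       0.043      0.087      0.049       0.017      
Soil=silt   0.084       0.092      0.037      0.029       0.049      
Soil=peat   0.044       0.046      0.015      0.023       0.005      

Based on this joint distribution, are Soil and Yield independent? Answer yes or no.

P(Soil=clay) = 0.200 and P(Yield=med) = 0.222, so their product is 0.04440, but P(Soil=clay, Yield=med) = 0.087. Since these differ, Soil and Yield are not independent.

no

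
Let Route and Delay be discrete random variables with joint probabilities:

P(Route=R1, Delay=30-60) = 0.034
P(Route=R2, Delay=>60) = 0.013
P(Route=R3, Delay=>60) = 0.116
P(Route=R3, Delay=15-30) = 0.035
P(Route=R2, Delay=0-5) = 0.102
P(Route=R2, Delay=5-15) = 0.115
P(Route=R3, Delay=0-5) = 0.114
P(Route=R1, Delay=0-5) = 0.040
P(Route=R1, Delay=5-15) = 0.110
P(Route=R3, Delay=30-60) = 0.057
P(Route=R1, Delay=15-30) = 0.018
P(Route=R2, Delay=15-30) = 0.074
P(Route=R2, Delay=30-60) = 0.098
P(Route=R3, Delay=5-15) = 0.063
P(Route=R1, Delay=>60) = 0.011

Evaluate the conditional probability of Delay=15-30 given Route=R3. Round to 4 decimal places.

P(Route=R3) = 0.114 + 0.063 + 0.035 + 0.057 + 0.116 = 0.385.
P(Delay=15-30 | Route=R3) = 0.035/0.385 = 0.0909.

0.0909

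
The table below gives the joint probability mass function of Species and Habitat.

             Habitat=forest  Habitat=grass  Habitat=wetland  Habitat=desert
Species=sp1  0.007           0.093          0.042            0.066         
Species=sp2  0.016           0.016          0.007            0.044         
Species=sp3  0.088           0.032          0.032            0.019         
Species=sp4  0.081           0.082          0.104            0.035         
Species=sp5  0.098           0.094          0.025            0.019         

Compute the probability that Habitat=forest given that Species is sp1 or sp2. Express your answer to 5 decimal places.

P(Species=sp1) = 0.007 + 0.093 + 0.042 + 0.066 = 0.208.
P(Species=sp2) = 0.016 + 0.016 + 0.007 + 0.044 = 0.083.
P(Species ∈ {sp1, sp2}) = 0.208 + 0.083 = 0.291; P(Habitat=forest, Species ∈ {sp1, sp2}) = 0.007 + 0.016 = 0.023.
P(Habitat=forest | Species ∈ {sp1, sp2}) = 0.023/0.291 = 0.07904.

0.07904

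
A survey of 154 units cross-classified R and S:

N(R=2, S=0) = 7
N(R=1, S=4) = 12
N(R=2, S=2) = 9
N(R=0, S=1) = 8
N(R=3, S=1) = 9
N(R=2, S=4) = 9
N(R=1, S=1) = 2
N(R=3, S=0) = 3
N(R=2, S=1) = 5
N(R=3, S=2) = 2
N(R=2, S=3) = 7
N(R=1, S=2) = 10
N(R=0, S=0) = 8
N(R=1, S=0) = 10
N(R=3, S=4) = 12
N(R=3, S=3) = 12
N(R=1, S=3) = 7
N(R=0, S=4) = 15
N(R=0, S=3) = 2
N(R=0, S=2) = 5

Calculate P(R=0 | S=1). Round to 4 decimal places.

0.3333

Total with S=1: 8 + 2 + 5 + 9 = 24.
P(R=0 | S=1) = 8/24 = 0.3333.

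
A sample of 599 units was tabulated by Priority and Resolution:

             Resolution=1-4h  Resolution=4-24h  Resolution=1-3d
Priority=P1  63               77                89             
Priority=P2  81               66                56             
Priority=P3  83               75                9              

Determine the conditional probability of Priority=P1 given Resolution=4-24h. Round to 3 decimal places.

Total with Resolution=4-24h: 77 + 66 + 75 = 218.
P(Priority=P1 | Resolution=4-24h) = 77/218 = 0.353.

0.353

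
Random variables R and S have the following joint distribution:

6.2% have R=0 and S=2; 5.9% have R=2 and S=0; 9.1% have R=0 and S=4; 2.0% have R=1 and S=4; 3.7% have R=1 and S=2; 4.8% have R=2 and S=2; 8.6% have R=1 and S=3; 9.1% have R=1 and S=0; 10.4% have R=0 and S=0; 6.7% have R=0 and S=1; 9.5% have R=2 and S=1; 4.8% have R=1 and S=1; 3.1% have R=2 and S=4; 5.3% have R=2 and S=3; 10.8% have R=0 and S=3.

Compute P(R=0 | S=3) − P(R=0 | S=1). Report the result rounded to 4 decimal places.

0.1182

P(S=3) = 0.108 + 0.086 + 0.053 = 0.247; P(R=0 | S=3) = 0.108/0.247 = 0.43725.
P(S=1) = 0.067 + 0.048 + 0.095 = 0.210; P(R=0 | S=1) = 0.067/0.210 = 0.31905.
Difference = 0.1182.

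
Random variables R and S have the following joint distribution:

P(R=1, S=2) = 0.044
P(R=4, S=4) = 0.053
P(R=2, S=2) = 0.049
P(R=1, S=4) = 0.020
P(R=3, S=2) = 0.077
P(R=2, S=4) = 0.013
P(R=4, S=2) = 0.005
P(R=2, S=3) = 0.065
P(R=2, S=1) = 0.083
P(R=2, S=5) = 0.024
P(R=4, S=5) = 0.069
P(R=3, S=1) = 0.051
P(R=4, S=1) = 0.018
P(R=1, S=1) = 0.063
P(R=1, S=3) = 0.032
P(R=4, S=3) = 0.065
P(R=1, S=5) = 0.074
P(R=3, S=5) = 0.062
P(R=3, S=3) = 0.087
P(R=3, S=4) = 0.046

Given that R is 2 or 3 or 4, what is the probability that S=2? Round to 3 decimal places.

P(R=2) = 0.083 + 0.049 + 0.065 + 0.013 + 0.024 = 0.234.
P(R=3) = 0.051 + 0.077 + 0.087 + 0.046 + 0.062 = 0.323.
P(R=4) = 0.018 + 0.005 + 0.065 + 0.053 + 0.069 = 0.210.
P(R ∈ {2, 3, 4}) = 0.234 + 0.323 + 0.210 = 0.767; P(S=2, R ∈ {2, 3, 4}) = 0.049 + 0.077 + 0.005 = 0.131.
P(S=2 | R ∈ {2, 3, 4}) = 0.131/0.767 = 0.171.

0.171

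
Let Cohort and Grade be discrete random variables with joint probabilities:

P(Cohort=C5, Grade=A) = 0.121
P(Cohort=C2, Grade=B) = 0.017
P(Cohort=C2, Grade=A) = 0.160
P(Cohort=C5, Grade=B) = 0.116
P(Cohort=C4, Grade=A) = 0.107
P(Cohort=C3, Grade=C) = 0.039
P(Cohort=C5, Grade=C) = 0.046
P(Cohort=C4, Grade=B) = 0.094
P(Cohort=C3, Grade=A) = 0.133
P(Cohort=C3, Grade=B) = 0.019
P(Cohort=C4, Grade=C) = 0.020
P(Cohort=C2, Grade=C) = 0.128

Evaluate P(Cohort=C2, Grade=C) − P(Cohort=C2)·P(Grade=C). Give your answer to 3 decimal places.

P(Cohort=C2) = 0.160 + 0.017 + 0.128 = 0.305.
P(Grade=C) = 0.128 + 0.039 + 0.020 + 0.046 = 0.233.
P(Cohort=C2, Grade=C) − P(Cohort=C2)P(Grade=C) = 0.128 − 0.305×0.233 = 0.057.

0.057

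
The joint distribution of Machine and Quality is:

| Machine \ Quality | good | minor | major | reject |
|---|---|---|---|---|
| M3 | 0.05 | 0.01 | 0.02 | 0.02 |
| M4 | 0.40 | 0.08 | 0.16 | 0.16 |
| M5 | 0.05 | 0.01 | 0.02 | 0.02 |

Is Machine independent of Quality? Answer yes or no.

Every cell satisfies P(Machine,Quality) = P(Machine)·P(Quality). For instance P(Machine=M4) = 0.80, P(Quality=major) = 0.20, and 0.80×0.20 = 0.16 matches the joint entry. So Machine and Quality are independent.

yes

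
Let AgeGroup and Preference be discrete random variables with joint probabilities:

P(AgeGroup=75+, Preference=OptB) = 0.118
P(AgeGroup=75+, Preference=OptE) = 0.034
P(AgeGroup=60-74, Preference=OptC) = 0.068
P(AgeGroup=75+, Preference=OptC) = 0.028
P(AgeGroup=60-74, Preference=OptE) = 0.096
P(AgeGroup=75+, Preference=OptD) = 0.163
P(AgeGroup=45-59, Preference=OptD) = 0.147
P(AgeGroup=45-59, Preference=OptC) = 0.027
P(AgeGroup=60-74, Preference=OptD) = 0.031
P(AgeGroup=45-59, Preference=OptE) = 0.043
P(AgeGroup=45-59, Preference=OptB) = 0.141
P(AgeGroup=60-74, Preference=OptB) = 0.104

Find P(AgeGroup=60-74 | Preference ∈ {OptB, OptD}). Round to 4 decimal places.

0.1918

P(Preference=OptB) = 0.141 + 0.104 + 0.118 = 0.363.
P(Preference=OptD) = 0.147 + 0.031 + 0.163 = 0.341.
P(Preference ∈ {OptB, OptD}) = 0.363 + 0.341 = 0.704; P(AgeGroup=60-74, Preference ∈ {OptB, OptD}) = 0.104 + 0.031 = 0.135.
P(AgeGroup=60-74 | Preference ∈ {OptB, OptD}) = 0.135/0.704 = 0.1918.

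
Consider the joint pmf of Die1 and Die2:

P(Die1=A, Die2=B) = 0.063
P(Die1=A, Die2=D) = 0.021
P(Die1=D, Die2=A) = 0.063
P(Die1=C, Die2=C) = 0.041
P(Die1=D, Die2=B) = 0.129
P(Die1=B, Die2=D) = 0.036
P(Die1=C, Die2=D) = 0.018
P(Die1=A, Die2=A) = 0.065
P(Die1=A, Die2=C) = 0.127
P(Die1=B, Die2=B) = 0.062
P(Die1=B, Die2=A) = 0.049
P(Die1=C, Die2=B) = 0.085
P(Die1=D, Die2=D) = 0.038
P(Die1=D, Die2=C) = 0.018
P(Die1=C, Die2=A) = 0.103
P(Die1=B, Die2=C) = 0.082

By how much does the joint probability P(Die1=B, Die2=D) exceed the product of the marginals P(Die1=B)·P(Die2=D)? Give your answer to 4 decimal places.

P(Die1=B) = 0.049 + 0.062 + 0.082 + 0.036 = 0.229.
P(Die2=D) = 0.021 + 0.036 + 0.018 + 0.038 = 0.113.
P(Die1=B, Die2=D) − P(Die1=B)P(Die2=D) = 0.036 − 0.229×0.113 = 0.0101.

0.0101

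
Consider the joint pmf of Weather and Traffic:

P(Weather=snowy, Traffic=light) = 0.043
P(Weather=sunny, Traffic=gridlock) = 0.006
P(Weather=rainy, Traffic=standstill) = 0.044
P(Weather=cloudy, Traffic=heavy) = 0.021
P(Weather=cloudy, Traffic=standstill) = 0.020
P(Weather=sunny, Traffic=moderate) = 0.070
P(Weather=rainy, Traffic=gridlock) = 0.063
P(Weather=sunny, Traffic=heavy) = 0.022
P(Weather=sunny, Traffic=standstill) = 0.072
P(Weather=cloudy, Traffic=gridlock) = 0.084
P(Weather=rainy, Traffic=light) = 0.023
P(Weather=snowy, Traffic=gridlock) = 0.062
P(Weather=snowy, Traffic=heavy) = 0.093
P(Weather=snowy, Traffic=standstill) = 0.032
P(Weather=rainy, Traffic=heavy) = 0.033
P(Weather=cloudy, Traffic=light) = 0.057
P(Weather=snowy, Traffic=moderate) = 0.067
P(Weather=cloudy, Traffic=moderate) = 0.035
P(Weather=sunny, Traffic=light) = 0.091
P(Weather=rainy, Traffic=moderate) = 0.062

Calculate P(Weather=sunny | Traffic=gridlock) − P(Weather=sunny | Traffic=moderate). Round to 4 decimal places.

P(Traffic=gridlock) = 0.006 + 0.084 + 0.063 + 0.062 = 0.215; P(Weather=sunny | Traffic=gridlock) = 0.006/0.215 = 0.02791.
P(Traffic=moderate) = 0.070 + 0.035 + 0.062 + 0.067 = 0.234; P(Weather=sunny | Traffic=moderate) = 0.070/0.234 = 0.29915.
Difference = -0.2712.

-0.2712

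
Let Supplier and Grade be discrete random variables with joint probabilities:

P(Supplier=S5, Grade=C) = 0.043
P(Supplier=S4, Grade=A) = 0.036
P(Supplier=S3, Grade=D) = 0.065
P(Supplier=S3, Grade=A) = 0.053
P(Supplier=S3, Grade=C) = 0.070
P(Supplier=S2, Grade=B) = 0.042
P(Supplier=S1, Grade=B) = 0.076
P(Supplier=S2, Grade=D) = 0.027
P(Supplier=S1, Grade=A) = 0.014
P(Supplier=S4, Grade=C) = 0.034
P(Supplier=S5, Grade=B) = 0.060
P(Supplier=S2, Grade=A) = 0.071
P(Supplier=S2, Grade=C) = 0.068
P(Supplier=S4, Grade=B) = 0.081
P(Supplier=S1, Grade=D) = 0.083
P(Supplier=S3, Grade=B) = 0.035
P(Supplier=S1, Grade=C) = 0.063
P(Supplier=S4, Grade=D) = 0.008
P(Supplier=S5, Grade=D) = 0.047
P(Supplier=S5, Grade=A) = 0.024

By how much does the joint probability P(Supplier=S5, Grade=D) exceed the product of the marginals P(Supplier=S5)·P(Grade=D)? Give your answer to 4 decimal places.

0.0070

P(Supplier=S5) = 0.024 + 0.060 + 0.043 + 0.047 = 0.174.
P(Grade=D) = 0.083 + 0.027 + 0.065 + 0.008 + 0.047 = 0.230.
P(Supplier=S5, Grade=D) − P(Supplier=S5)P(Grade=D) = 0.047 − 0.174×0.230 = 0.0070.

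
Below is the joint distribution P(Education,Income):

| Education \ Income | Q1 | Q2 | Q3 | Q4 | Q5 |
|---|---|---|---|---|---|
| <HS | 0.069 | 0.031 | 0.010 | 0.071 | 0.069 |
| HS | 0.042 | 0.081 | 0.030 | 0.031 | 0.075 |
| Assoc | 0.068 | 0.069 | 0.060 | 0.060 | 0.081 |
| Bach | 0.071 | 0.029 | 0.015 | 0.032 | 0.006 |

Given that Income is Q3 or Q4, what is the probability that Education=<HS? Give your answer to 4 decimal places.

0.2621

P(Income=Q3) = 0.010 + 0.030 + 0.060 + 0.015 = 0.115.
P(Income=Q4) = 0.071 + 0.031 + 0.060 + 0.032 = 0.194.
P(Income ∈ {Q3, Q4}) = 0.115 + 0.194 = 0.309; P(Education=<HS, Income ∈ {Q3, Q4}) = 0.010 + 0.071 = 0.081.
P(Education=<HS | Income ∈ {Q3, Q4}) = 0.081/0.309 = 0.2621.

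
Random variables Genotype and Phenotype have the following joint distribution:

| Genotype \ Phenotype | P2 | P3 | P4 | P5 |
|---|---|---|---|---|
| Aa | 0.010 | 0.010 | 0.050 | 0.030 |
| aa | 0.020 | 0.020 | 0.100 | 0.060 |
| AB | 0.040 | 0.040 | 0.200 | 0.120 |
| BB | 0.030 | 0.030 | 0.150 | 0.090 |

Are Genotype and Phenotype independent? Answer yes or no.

Every cell satisfies P(Genotype,Phenotype) = P(Genotype)·P(Phenotype). For instance P(Genotype=aa) = 0.200, P(Phenotype=P2) = 0.100, and 0.200×0.100 = 0.020 matches the joint entry. So Genotype and Phenotype are independent.

yes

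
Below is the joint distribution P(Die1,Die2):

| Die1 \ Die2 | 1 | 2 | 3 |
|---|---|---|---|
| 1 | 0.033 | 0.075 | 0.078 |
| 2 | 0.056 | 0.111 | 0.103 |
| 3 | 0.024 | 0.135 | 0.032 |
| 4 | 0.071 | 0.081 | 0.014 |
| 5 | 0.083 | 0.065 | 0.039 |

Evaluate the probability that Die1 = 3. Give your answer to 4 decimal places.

P(Die1=3) = 0.024 + 0.135 + 0.032 = 0.191.

0.1910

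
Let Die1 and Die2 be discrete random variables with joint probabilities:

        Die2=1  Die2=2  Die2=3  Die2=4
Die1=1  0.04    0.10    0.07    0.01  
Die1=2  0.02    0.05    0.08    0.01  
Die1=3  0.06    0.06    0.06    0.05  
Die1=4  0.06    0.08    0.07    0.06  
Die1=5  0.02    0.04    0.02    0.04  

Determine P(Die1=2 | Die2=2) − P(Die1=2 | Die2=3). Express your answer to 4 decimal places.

P(Die2=2) = 0.10 + 0.05 + 0.06 + 0.08 + 0.04 = 0.33; P(Die1=2 | Die2=2) = 0.05/0.33 = 0.15152.
P(Die2=3) = 0.07 + 0.08 + 0.06 + 0.07 + 0.02 = 0.30; P(Die1=2 | Die2=3) = 0.08/0.30 = 0.26667.
Difference = -0.1152.

-0.1152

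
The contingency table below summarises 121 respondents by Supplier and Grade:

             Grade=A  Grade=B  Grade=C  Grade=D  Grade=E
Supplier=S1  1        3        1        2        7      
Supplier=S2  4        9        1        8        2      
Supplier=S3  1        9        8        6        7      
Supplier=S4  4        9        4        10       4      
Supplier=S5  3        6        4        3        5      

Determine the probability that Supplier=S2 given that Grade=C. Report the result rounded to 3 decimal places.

0.056

Total with Grade=C: 1 + 1 + 8 + 4 + 4 = 18.
P(Supplier=S2 | Grade=C) = 1/18 = 0.056.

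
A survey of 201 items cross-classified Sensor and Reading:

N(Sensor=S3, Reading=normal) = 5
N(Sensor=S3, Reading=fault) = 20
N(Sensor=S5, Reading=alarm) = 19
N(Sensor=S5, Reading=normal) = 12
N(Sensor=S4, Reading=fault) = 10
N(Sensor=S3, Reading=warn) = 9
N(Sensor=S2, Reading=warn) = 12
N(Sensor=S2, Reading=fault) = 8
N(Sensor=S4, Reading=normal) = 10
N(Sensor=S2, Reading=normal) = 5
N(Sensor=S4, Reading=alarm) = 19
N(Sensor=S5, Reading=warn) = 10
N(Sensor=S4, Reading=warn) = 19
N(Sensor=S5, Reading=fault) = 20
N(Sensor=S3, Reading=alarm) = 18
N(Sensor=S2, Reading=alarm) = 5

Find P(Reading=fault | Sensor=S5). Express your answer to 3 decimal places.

Total with Sensor=S5: 12 + 10 + 19 + 20 = 61.
P(Reading=fault | Sensor=S5) = 20/61 = 0.328.

0.328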